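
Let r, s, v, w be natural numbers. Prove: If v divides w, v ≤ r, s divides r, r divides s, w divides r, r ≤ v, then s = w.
s divides r and r divides s, hence s = r. v ≤ r and r ≤ v, thus v = r. v divides w, so r divides w. w divides r, so r = w. From s = r, s = w.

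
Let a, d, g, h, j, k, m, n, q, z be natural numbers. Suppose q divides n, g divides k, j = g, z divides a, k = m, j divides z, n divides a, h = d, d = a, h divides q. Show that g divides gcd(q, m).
j = g and j divides z, therefore g divides z. h = d and h divides q, therefore d divides q. Since d = a, a divides q. q divides n and n divides a, hence q divides a. Since a divides q, a = q. Because z divides a, z divides q. Since g divides z, g divides q. k = m and g divides k, therefore g divides m. Since g divides q, g divides gcd(q, m).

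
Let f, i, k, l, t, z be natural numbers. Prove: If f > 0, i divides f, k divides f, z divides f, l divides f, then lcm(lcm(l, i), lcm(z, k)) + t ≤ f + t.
From l divides f and i divides f, lcm(l, i) divides f. Since z divides f and k divides f, lcm(z, k) divides f. Since lcm(l, i) divides f, lcm(lcm(l, i), lcm(z, k)) divides f. f > 0, so lcm(lcm(l, i), lcm(z, k)) ≤ f. Then lcm(lcm(l, i), lcm(z, k)) + t ≤ f + t.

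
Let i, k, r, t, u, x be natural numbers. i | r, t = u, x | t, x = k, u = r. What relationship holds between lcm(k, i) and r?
lcm(k, i) | r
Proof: t = u and u = r, so t = r. Since x | t, x | r. Since x = k, k | r. Since i | r, lcm(k, i) | r.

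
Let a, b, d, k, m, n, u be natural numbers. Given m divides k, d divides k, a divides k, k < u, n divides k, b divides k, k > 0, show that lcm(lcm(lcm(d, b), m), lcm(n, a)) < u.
d divides k and b divides k, so lcm(d, b) divides k. Since m divides k, lcm(lcm(d, b), m) divides k. n divides k and a divides k, therefore lcm(n, a) divides k. Since lcm(lcm(d, b), m) divides k, lcm(lcm(lcm(d, b), m), lcm(n, a)) divides k. Since k > 0, lcm(lcm(lcm(d, b), m), lcm(n, a)) ≤ k. k < u, so lcm(lcm(lcm(d, b), m), lcm(n, a)) < u.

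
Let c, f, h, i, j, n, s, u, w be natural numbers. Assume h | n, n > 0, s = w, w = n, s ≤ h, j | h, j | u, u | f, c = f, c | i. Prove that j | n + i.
Since h | n and n > 0, h ≤ n. s = w and w = n, thus s = n. From s ≤ h, n ≤ h. h ≤ n, so h = n. j | h, so j | n. j | u and u | f, therefore j | f. From c = f and c | i, f | i. Since j | f, j | i. j | n, so j | n + i.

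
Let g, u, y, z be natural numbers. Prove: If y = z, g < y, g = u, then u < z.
g = u and g < y, so u < y. Since y = z, u < z.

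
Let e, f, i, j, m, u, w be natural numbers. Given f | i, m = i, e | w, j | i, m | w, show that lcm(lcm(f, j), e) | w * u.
f | i and j | i, hence lcm(f, j) | i. m = i and m | w, hence i | w. lcm(f, j) | i, so lcm(f, j) | w. Since e | w, lcm(lcm(f, j), e) | w. Then lcm(lcm(f, j), e) | w * u.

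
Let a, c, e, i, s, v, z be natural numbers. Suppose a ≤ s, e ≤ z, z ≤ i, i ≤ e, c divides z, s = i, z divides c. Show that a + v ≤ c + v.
From i ≤ e and e ≤ z, i ≤ z. z ≤ i, so i = z. Since s = i, s = z. Since z divides c and c divides z, z = c. s = z, so s = c. a ≤ s, so a ≤ c. Then a + v ≤ c + v.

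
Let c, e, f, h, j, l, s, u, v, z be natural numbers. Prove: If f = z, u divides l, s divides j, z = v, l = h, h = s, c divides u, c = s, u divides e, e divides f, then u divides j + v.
Because c = s and c divides u, s divides u. Because l = h and h = s, l = s. Since u divides l, u divides s. Because s divides u, s = u. s divides j, so u divides j. f = z and e divides f, hence e divides z. Since z = v, e divides v. Since u divides e, u divides v. u divides j, so u divides j + v.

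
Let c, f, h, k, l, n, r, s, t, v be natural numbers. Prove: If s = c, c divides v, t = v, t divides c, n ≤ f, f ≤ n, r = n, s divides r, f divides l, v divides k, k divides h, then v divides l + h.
Since t = v and t divides c, v divides c. Since c divides v, c = v. s = c, so s = v. n ≤ f and f ≤ n, thus n = f. Since r = n and s divides r, s divides n. Since n = f, s divides f. f divides l, so s divides l. Since s = v, v divides l. v divides k and k divides h, therefore v divides h. Since v divides l, v divides l + h.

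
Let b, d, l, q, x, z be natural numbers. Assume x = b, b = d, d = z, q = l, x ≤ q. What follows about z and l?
z ≤ l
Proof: x = b and b = d, so x = d. d = z, so x = z. Because q = l and x ≤ q, x ≤ l. x = z, so z ≤ l.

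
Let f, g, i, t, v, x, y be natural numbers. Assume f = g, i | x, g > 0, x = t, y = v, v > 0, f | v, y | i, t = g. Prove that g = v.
y | i and i | x, therefore y | x. Since x = t, y | t. Because y = v, v | t. t = g, so v | g. Since g > 0, v ≤ g. f = g and f | v, hence g | v. v > 0, so g ≤ v. Since v ≤ g, v = g. Then g = v.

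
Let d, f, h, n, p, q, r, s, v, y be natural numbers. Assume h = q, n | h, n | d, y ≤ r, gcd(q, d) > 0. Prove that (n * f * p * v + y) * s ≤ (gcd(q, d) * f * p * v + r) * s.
Because h = q and n | h, n | q. Since n | d, n | gcd(q, d). Since gcd(q, d) > 0, n ≤ gcd(q, d). Then n * f ≤ gcd(q, d) * f. Then n * f * p ≤ gcd(q, d) * f * p. Then n * f * p * v ≤ gcd(q, d) * f * p * v. Since y ≤ r, n * f * p * v + y ≤ gcd(q, d) * f * p * v + r. Then (n * f * p * v + y) * s ≤ (gcd(q, d) * f * p * v + r) * s.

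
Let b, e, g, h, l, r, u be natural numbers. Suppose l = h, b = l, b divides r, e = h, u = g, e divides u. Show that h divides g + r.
e = h and e divides u, thus h divides u. Since u = g, h divides g. b = l and l = h, so b = h. Since b divides r, h divides r. From h divides g, h divides g + r.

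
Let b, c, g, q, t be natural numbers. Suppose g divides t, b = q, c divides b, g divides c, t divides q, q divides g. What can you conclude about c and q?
c = q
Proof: b = q and c divides b, hence c divides q. From g divides t and t divides q, g divides q. Because q divides g, g = q. g divides c, so q divides c. c divides q, so c = q.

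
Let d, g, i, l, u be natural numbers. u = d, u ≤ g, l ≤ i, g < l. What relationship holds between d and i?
d < i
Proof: u ≤ g and g < l, therefore u < l. l ≤ i, so u < i. Since u = d, d < i.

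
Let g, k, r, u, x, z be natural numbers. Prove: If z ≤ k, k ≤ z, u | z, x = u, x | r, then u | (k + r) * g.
z ≤ k and k ≤ z, therefore z = k. u | z, so u | k. x = u and x | r, thus u | r. u | k, so u | k + r. Then u | (k + r) * g.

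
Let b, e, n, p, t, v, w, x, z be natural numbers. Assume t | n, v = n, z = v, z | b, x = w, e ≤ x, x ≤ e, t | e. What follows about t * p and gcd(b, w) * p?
t * p | gcd(b, w) * p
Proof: z = v and z | b, therefore v | b. From v = n, n | b. Since t | n, t | b. e ≤ x and x ≤ e, therefore e = x. t | e, so t | x. Since x = w, t | w. Since t | b, t | gcd(b, w). Then t * p | gcd(b, w) * p.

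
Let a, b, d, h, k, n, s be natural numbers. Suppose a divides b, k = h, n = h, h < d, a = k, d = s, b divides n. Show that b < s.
a = k and k = h, hence a = h. a divides b, so h divides b. Because n = h and b divides n, b divides h. h divides b, so h = b. d = s and h < d, so h < s. Since h = b, b < s.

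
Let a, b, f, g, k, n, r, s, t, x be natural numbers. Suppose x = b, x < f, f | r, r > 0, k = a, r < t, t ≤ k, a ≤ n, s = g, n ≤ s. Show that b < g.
f | r and r > 0, so f ≤ r. r < t and t ≤ k, thus r < k. Since k = a, r < a. f ≤ r, so f < a. x < f, so x < a. x = b, so b < a. s = g and n ≤ s, so n ≤ g. Since a ≤ n, a ≤ g. b < a, so b < g.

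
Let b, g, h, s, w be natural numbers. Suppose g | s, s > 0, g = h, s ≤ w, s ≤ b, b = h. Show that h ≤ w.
b = h and s ≤ b, thus s ≤ h. Since g = h and g | s, h | s. s > 0, so h ≤ s. s ≤ h, so s = h. s ≤ w, so h ≤ w.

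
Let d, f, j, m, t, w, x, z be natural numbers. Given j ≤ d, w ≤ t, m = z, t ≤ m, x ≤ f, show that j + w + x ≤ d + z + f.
Since m = z and t ≤ m, t ≤ z. w ≤ t, so w ≤ z. j ≤ d, so j + w ≤ d + z. Since x ≤ f, j + w + x ≤ d + z + f.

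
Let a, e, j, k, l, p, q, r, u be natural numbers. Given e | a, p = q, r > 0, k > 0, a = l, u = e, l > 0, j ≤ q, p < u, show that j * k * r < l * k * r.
u = e and p < u, so p < e. Since p = q, q < e. Since j ≤ q, j < e. a = l and e | a, thus e | l. l > 0, so e ≤ l. Since j < e, j < l. k > 0, so j * k < l * k. r > 0, so j * k * r < l * k * r.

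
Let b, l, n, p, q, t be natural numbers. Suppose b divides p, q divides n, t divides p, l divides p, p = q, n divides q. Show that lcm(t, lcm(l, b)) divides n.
q divides n and n divides q, therefore q = n. Because p = q, p = n. Because l divides p and b divides p, lcm(l, b) divides p. t divides p, so lcm(t, lcm(l, b)) divides p. Since p = n, lcm(t, lcm(l, b)) divides n.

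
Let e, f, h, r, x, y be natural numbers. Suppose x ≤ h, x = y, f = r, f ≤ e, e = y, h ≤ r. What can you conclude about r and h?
r = h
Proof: f = r and f ≤ e, so r ≤ e. Because e = y, r ≤ y. x = y and x ≤ h, therefore y ≤ h. From r ≤ y, r ≤ h. From h ≤ r, r = h.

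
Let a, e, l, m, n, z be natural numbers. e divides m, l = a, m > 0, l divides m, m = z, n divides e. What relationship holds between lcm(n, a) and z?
lcm(n, a) ≤ z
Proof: From n divides e and e divides m, n divides m. Because l = a and l divides m, a divides m. n divides m, so lcm(n, a) divides m. m > 0, so lcm(n, a) ≤ m. m = z, so lcm(n, a) ≤ z.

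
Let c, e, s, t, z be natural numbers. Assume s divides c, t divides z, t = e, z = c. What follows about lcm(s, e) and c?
lcm(s, e) divides c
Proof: z = c and t divides z, hence t divides c. t = e, so e divides c. Because s divides c, lcm(s, e) divides c.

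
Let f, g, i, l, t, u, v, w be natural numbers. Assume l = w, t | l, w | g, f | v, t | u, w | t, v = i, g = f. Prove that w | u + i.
Since l = w and t | l, t | w. w | t, so t = w. Since t | u, w | u. g = f and w | g, hence w | f. Since f | v, w | v. v = i, so w | i. w | u, so w | u + i.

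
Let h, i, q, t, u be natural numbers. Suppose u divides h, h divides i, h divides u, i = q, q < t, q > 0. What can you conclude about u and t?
u < t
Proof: From h divides u and u divides h, h = u. i = q and h divides i, therefore h divides q. q > 0, so h ≤ q. Since q < t, h < t. Since h = u, u < t.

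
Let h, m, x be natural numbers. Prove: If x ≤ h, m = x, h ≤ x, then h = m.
x ≤ h and h ≤ x, thus x = h. m = x, so m = h. Then h = m.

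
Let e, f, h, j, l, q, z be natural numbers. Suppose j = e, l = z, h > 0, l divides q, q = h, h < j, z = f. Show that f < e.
Because l = z and z = f, l = f. q = h and l divides q, therefore l divides h. Since h > 0, l ≤ h. j = e and h < j, hence h < e. Since l ≤ h, l < e. l = f, so f < e.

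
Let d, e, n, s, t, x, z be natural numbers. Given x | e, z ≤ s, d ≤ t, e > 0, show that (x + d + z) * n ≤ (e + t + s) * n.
x | e and e > 0, thus x ≤ e. From d ≤ t and z ≤ s, d + z ≤ t + s. x ≤ e, so x + d + z ≤ e + t + s. Then (x + d + z) * n ≤ (e + t + s) * n.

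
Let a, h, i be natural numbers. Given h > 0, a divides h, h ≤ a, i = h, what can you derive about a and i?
a = i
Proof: a divides h and h > 0, so a ≤ h. Because h ≤ a, h = a. i = h, so i = a. Then a = i.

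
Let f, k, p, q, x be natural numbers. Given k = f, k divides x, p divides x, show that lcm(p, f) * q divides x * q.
From k = f and k divides x, f divides x. p divides x, so lcm(p, f) divides x. Then lcm(p, f) * q divides x * q.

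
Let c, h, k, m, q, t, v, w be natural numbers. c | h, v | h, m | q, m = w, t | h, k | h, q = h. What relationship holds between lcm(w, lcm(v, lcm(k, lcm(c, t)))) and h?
lcm(w, lcm(v, lcm(k, lcm(c, t)))) | h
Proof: q = h and m | q, so m | h. Since m = w, w | h. From c | h and t | h, lcm(c, t) | h. k | h, so lcm(k, lcm(c, t)) | h. v | h, so lcm(v, lcm(k, lcm(c, t))) | h. w | h, so lcm(w, lcm(v, lcm(k, lcm(c, t)))) | h.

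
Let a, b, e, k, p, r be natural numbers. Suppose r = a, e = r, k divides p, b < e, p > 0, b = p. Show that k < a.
Because e = r and r = a, e = a. From k divides p and p > 0, k ≤ p. Since b = p and b < e, p < e. k ≤ p, so k < e. Because e = a, k < a.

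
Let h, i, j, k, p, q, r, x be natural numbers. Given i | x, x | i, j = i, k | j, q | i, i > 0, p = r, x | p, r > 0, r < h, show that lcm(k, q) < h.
Since i | x and x | i, i = x. j = i and k | j, thus k | i. From q | i, lcm(k, q) | i. i > 0, so lcm(k, q) ≤ i. i = x, so lcm(k, q) ≤ x. p = r and x | p, thus x | r. Since r > 0, x ≤ r. Since r < h, x < h. lcm(k, q) ≤ x, so lcm(k, q) < h.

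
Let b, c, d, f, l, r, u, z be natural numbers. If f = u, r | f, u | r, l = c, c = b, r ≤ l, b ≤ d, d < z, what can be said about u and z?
u < z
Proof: f = u and r | f, therefore r | u. u | r, so r = u. From l = c and c = b, l = b. From r ≤ l, r ≤ b. b ≤ d and d < z, so b < z. Since r ≤ b, r < z. r = u, so u < z.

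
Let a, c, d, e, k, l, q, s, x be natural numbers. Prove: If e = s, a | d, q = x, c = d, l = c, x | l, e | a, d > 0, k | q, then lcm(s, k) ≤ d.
From e = s and e | a, s | a. Since a | d, s | d. q = x and k | q, thus k | x. Since l = c and x | l, x | c. Since c = d, x | d. k | x, so k | d. s | d, so lcm(s, k) | d. Since d > 0, lcm(s, k) ≤ d.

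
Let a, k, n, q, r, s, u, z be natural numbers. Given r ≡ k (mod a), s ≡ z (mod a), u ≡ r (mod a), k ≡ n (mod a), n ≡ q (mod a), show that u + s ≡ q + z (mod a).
From u ≡ r (mod a) and r ≡ k (mod a), u ≡ k (mod a). Since k ≡ n (mod a), u ≡ n (mod a). From n ≡ q (mod a), u ≡ q (mod a). Since s ≡ z (mod a), u + s ≡ q + z (mod a).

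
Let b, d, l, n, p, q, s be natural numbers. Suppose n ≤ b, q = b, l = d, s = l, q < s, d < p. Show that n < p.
From s = l and q < s, q < l. l = d, so q < d. d < p, so q < p. Since q = b, b < p. Since n ≤ b, n < p.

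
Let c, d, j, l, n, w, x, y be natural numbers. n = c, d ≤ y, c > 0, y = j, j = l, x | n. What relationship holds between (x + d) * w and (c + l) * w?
(x + d) * w ≤ (c + l) * w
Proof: n = c and x | n, therefore x | c. c > 0, so x ≤ c. Since y = j and j = l, y = l. Since d ≤ y, d ≤ l. x ≤ c, so x + d ≤ c + l. Then (x + d) * w ≤ (c + l) * w.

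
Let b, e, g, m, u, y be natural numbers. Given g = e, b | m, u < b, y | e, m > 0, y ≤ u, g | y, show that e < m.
g = e and g | y, thus e | y. Since y | e, y = e. Since y ≤ u, e ≤ u. From b | m and m > 0, b ≤ m. u < b, so u < m. Since e ≤ u, e < m.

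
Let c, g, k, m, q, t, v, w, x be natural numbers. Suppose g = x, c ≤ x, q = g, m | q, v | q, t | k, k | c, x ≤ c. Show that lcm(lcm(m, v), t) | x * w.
q = g and g = x, thus q = x. m | q and v | q, hence lcm(m, v) | q. q = x, so lcm(m, v) | x. Since c ≤ x and x ≤ c, c = x. Because k | c, k | x. Since t | k, t | x. From lcm(m, v) | x, lcm(lcm(m, v), t) | x. Then lcm(lcm(m, v), t) | x * w.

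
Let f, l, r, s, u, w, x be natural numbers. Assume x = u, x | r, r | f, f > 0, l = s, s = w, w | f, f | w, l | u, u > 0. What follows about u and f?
u = f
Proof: x = u and x | r, therefore u | r. r | f, so u | f. f > 0, so u ≤ f. Because w | f and f | w, w = f. Since s = w, s = f. l = s, so l = f. l | u, so f | u. u > 0, so f ≤ u. Since u ≤ f, u = f.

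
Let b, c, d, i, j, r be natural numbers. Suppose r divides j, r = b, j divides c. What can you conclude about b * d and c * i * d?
b * d divides c * i * d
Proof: r divides j and j divides c, thus r divides c. r = b, so b divides c. Then b divides c * i. Then b * d divides c * i * d.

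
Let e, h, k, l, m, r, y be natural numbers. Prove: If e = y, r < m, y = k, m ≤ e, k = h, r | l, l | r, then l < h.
y = k and k = h, so y = h. r | l and l | r, hence r = l. r < m, so l < m. From e = y and m ≤ e, m ≤ y. l < m, so l < y. Since y = h, l < h.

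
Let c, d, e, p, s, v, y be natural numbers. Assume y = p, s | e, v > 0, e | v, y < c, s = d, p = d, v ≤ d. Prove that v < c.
Because s | e and e | v, s | v. Since s = d, d | v. Since v > 0, d ≤ v. Since v ≤ d, d = v. y = p and p = d, hence y = d. y < c, so d < c. Since d = v, v < c.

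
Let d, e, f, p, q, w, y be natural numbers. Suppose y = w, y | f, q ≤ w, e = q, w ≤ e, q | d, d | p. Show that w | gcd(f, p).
y = w and y | f, so w | f. e = q and w ≤ e, hence w ≤ q. q ≤ w, so q = w. Because q | d and d | p, q | p. q = w, so w | p. w | f, so w | gcd(f, p).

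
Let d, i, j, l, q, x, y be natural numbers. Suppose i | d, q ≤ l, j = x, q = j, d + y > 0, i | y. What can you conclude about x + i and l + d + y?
x + i ≤ l + d + y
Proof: q = j and j = x, hence q = x. q ≤ l, so x ≤ l. Since i | d and i | y, i | d + y. Since d + y > 0, i ≤ d + y. x ≤ l, so x + i ≤ l + d + y.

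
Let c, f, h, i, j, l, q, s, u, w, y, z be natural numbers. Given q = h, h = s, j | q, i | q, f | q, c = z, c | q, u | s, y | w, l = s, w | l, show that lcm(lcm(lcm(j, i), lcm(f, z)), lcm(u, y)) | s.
Since q = h and h = s, q = s. Because j | q and i | q, lcm(j, i) | q. c = z and c | q, hence z | q. f | q, so lcm(f, z) | q. Since lcm(j, i) | q, lcm(lcm(j, i), lcm(f, z)) | q. q = s, so lcm(lcm(j, i), lcm(f, z)) | s. l = s and w | l, thus w | s. y | w, so y | s. From u | s, lcm(u, y) | s. lcm(lcm(j, i), lcm(f, z)) | s, so lcm(lcm(lcm(j, i), lcm(f, z)), lcm(u, y)) | s.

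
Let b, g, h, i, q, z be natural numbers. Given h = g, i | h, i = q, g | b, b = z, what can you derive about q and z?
q | z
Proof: h = g and i | h, hence i | g. i = q, so q | g. b = z and g | b, therefore g | z. q | g, so q | z.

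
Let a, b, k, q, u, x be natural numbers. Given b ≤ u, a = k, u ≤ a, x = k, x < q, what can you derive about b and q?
b < q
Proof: a = k and u ≤ a, therefore u ≤ k. b ≤ u, so b ≤ k. x = k and x < q, therefore k < q. Because b ≤ k, b < q.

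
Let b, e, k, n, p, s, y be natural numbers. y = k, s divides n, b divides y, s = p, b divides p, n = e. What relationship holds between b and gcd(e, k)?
b divides gcd(e, k)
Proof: Because s = p and s divides n, p divides n. Since b divides p, b divides n. Since n = e, b divides e. y = k and b divides y, therefore b divides k. b divides e, so b divides gcd(e, k).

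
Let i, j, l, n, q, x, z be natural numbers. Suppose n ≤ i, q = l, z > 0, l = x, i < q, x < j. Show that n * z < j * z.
q = l and l = x, hence q = x. Since i < q, i < x. Since n ≤ i, n < x. Because x < j, n < j. Since z > 0, by multiplying by a positive, n * z < j * z.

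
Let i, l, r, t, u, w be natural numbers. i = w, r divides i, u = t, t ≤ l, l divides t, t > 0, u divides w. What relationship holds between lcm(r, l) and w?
lcm(r, l) divides w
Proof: From i = w and r divides i, r divides w. Because l divides t and t > 0, l ≤ t. Since t ≤ l, t = l. Since u = t, u = l. Because u divides w, l divides w. r divides w, so lcm(r, l) divides w.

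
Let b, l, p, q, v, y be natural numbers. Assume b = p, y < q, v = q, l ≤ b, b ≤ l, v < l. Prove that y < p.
l ≤ b and b ≤ l, so l = b. v < l, so v < b. v = q, so q < b. Since y < q, y < b. b = p, so y < p.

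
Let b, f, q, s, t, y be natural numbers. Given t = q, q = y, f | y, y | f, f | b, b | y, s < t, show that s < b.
t = q and q = y, thus t = y. From f | y and y | f, f = y. Since f | b, y | b. Since b | y, y = b. t = y, so t = b. s < t, so s < b.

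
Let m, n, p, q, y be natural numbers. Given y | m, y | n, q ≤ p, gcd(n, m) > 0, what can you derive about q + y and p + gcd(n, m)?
q + y ≤ p + gcd(n, m)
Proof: y | n and y | m, so y | gcd(n, m). Since gcd(n, m) > 0, y ≤ gcd(n, m). Because q ≤ p, q + y ≤ p + gcd(n, m).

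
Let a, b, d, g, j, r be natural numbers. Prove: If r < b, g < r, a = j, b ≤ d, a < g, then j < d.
a < g and g < r, thus a < r. Because r < b and b ≤ d, r < d. a < r, so a < d. a = j, so j < d.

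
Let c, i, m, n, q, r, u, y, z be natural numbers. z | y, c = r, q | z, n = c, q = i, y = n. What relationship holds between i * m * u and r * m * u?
i * m * u | r * m * u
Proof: From y = n and n = c, y = c. q | z and z | y, hence q | y. Since y = c, q | c. Since c = r, q | r. Since q = i, i | r. Then i * m | r * m. Then i * m * u | r * m * u.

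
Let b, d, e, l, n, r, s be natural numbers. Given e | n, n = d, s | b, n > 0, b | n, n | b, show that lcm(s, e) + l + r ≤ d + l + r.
b | n and n | b, thus b = n. s | b, so s | n. Because e | n, lcm(s, e) | n. Since n > 0, lcm(s, e) ≤ n. n = d, so lcm(s, e) ≤ d. Then lcm(s, e) + l ≤ d + l. Then lcm(s, e) + l + r ≤ d + l + r.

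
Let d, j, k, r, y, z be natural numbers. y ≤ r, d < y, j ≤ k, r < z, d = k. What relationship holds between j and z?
j < z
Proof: d = k and d < y, hence k < y. j ≤ k, so j < y. Because y ≤ r and r < z, y < z. Since j < y, j < z.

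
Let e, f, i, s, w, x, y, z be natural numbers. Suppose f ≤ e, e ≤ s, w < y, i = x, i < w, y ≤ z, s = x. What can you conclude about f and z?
f < z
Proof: s = x and e ≤ s, therefore e ≤ x. From f ≤ e, f ≤ x. i = x and i < w, therefore x < w. f ≤ x, so f < w. w < y and y ≤ z, hence w < z. f < w, so f < z.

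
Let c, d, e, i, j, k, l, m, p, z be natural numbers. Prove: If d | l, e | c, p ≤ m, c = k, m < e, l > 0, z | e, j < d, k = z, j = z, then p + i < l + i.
c = k and k = z, hence c = z. e | c, so e | z. Since z | e, e = z. p ≤ m and m < e, therefore p < e. e = z, so p < z. j = z and j < d, hence z < d. d | l and l > 0, hence d ≤ l. Since z < d, z < l. From p < z, p < l. Then p + i < l + i.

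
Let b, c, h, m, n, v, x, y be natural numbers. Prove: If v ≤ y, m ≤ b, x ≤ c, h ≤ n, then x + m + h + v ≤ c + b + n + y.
x ≤ c and m ≤ b, therefore x + m ≤ c + b. Since h ≤ n and v ≤ y, h + v ≤ n + y. Since x + m ≤ c + b, x + m + h + v ≤ c + b + n + y.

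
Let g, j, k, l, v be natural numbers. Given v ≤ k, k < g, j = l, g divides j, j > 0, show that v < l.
g divides j and j > 0, hence g ≤ j. Since j = l, g ≤ l. Since k < g, k < l. v ≤ k, so v < l.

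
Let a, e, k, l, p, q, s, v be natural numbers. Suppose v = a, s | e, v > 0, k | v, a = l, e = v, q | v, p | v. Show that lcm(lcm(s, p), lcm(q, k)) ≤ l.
Because v = a and a = l, v = l. Since e = v and s | e, s | v. From p | v, lcm(s, p) | v. q | v and k | v, therefore lcm(q, k) | v. Since lcm(s, p) | v, lcm(lcm(s, p), lcm(q, k)) | v. Since v > 0, lcm(lcm(s, p), lcm(q, k)) ≤ v. v = l, so lcm(lcm(s, p), lcm(q, k)) ≤ l.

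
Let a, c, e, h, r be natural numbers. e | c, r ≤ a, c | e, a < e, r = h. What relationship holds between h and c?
h < c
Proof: r = h and r ≤ a, therefore h ≤ a. Because e | c and c | e, e = c. a < e, so a < c. Since h ≤ a, h < c.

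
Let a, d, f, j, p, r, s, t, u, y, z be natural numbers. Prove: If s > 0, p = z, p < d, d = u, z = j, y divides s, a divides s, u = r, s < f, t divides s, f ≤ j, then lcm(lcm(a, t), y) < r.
From a divides s and t divides s, lcm(a, t) divides s. From y divides s, lcm(lcm(a, t), y) divides s. s > 0, so lcm(lcm(a, t), y) ≤ s. s < f and f ≤ j, so s < j. p = z and z = j, hence p = j. d = u and p < d, thus p < u. Because p = j, j < u. Since u = r, j < r. s < j, so s < r. lcm(lcm(a, t), y) ≤ s, so lcm(lcm(a, t), y) < r.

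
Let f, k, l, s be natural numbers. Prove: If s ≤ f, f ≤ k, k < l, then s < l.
Because f ≤ k and k < l, f < l. Because s ≤ f, s < l.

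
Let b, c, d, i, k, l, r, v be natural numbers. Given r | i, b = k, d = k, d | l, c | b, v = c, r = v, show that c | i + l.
Because r = v and v = c, r = c. From r | i, c | i. Because b = k and c | b, c | k. d = k and d | l, so k | l. Because c | k, c | l. c | i, so c | i + l.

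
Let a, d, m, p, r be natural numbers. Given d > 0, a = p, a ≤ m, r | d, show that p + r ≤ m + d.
a = p and a ≤ m, so p ≤ m. r | d and d > 0, hence r ≤ d. From p ≤ m, p + r ≤ m + d.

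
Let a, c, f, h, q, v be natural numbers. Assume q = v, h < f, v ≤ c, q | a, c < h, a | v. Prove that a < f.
q = v and q | a, thus v | a. a | v, so v = a. c < h and h < f, so c < f. v ≤ c, so v < f. Since v = a, a < f.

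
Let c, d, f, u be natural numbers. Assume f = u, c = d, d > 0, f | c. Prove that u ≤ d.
From c = d and f | c, f | d. d > 0, so f ≤ d. From f = u, u ≤ d.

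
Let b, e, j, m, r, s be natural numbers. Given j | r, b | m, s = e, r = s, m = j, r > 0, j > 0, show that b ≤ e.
From m = j and b | m, b | j. Since j > 0, b ≤ j. r = s and s = e, hence r = e. From j | r and r > 0, j ≤ r. Since r = e, j ≤ e. Since b ≤ j, b ≤ e.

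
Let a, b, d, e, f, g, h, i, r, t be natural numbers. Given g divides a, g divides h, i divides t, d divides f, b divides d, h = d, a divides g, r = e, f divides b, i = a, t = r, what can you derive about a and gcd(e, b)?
a divides gcd(e, b)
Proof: i = a and i divides t, thus a divides t. Since t = r, a divides r. r = e, so a divides e. Because d divides f and f divides b, d divides b. b divides d, so d = b. Since h = d, h = b. g divides a and a divides g, hence g = a. Since g divides h, a divides h. Since h = b, a divides b. a divides e, so a divides gcd(e, b).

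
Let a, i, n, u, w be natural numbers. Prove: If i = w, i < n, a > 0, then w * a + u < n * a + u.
i = w and i < n, thus w < n. Since a > 0, w * a < n * a. Then w * a + u < n * a + u.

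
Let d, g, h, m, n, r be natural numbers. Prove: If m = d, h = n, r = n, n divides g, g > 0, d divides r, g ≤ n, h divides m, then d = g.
r = n and d divides r, therefore d divides n. m = d and h divides m, therefore h divides d. h = n, so n divides d. d divides n, so d = n. Because n divides g and g > 0, n ≤ g. g ≤ n, so n = g. From d = n, d = g.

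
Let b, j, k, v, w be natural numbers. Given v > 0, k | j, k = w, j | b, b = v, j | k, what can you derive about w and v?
w ≤ v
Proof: Since j | k and k | j, j = k. b = v and j | b, hence j | v. Since j = k, k | v. Since v > 0, k ≤ v. k = w, so w ≤ v.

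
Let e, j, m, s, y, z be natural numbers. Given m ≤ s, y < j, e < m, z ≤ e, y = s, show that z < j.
z ≤ e and e < m, hence z < m. m ≤ s, so z < s. y = s and y < j, so s < j. z < s, so z < j.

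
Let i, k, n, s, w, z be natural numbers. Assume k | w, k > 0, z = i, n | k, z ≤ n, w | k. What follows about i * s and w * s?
i * s ≤ w * s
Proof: k | w and w | k, hence k = w. n | k and k > 0, hence n ≤ k. Since k = w, n ≤ w. Since z ≤ n, z ≤ w. z = i, so i ≤ w. Then i * s ≤ w * s.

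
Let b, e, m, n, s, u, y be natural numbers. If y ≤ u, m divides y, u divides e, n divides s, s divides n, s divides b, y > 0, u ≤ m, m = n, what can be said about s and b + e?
s divides b + e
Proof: Because m divides y and y > 0, m ≤ y. Since y ≤ u, m ≤ u. u ≤ m, so u = m. m = n, so u = n. From n divides s and s divides n, n = s. Since u = n, u = s. u divides e, so s divides e. s divides b, so s divides b + e.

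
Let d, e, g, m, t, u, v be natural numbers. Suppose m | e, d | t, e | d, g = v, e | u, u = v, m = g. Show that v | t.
Since u = v and e | u, e | v. From m = g and g = v, m = v. Since m | e, v | e. e | v, so e = v. e | d and d | t, therefore e | t. e = v, so v | t.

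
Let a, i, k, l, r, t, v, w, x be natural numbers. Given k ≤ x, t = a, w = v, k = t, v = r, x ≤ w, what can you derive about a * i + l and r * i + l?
a * i + l ≤ r * i + l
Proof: Since k = t and t = a, k = a. w = v and x ≤ w, therefore x ≤ v. Since k ≤ x, k ≤ v. Since k = a, a ≤ v. v = r, so a ≤ r. Then a * i ≤ r * i. Then a * i + l ≤ r * i + l.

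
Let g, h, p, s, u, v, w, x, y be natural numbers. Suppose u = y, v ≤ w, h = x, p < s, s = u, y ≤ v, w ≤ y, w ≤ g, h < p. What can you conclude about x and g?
x < g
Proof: From y ≤ v and v ≤ w, y ≤ w. Since w ≤ y, y = w. From u = y, u = w. Since h = x and h < p, x < p. Since p < s, x < s. From s = u, x < u. Since u = w, x < w. Since w ≤ g, x < g.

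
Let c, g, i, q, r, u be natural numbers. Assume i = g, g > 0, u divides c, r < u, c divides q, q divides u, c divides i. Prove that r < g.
Since c divides q and q divides u, c divides u. From u divides c, c = u. Since i = g and c divides i, c divides g. g > 0, so c ≤ g. c = u, so u ≤ g. Since r < u, r < g.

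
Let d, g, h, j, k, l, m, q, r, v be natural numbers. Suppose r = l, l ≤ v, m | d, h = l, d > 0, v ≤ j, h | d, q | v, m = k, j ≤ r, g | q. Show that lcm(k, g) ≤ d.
m = k and m | d, so k | d. r = l and j ≤ r, hence j ≤ l. Since v ≤ j, v ≤ l. l ≤ v, so v = l. Since q | v, q | l. Because g | q, g | l. h = l and h | d, therefore l | d. Since g | l, g | d. Since k | d, lcm(k, g) | d. d > 0, so lcm(k, g) ≤ d.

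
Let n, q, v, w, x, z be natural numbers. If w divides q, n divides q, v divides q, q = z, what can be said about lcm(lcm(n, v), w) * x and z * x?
lcm(lcm(n, v), w) * x divides z * x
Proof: n divides q and v divides q, so lcm(n, v) divides q. Since w divides q, lcm(lcm(n, v), w) divides q. Since q = z, lcm(lcm(n, v), w) divides z. Then lcm(lcm(n, v), w) * x divides z * x.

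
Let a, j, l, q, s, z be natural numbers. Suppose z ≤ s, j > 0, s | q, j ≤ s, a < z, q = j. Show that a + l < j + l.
q = j and s | q, therefore s | j. Since j > 0, s ≤ j. j ≤ s, so s = j. a < z and z ≤ s, therefore a < s. Since s = j, a < j. Then a + l < j + l.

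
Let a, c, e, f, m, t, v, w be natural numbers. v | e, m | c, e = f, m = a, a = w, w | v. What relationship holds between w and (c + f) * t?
w | (c + f) * t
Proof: m = a and a = w, thus m = w. m | c, so w | c. e = f and v | e, so v | f. Because w | v, w | f. w | c, so w | c + f. Then w | (c + f) * t.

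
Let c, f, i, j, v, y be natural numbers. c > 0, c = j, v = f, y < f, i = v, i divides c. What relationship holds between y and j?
y < j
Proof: i = v and v = f, so i = f. Since i divides c, f divides c. c > 0, so f ≤ c. c = j, so f ≤ j. From y < f, y < j.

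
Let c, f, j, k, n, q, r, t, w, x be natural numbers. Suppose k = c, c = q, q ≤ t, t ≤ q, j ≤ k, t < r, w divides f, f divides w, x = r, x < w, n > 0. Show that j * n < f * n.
k = c and c = q, hence k = q. q ≤ t and t ≤ q, hence q = t. k = q, so k = t. j ≤ k, so j ≤ t. Since t < r, j < r. w divides f and f divides w, hence w = f. x = r and x < w, hence r < w. Since w = f, r < f. Since j < r, j < f. Using n > 0 and multiplying by a positive, j * n < f * n.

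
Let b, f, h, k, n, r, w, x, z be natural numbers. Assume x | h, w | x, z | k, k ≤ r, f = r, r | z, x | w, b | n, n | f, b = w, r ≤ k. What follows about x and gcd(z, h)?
x | gcd(z, h)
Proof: k ≤ r and r ≤ k, thus k = r. Since z | k, z | r. From r | z, r = z. f = r, so f = z. w | x and x | w, hence w = x. b = w and b | n, hence w | n. n | f, so w | f. From w = x, x | f. f = z, so x | z. Since x | h, x | gcd(z, h).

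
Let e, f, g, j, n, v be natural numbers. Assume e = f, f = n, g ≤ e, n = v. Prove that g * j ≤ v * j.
Since e = f and f = n, e = n. Since n = v, e = v. g ≤ e, so g ≤ v. By multiplying by a non-negative, g * j ≤ v * j.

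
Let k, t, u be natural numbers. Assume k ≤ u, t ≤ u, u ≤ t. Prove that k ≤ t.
Because u ≤ t and t ≤ u, u = t. k ≤ u, so k ≤ t.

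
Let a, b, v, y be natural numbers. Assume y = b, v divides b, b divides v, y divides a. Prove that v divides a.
From b divides v and v divides b, b = v. y = b, so y = v. Since y divides a, v divides a.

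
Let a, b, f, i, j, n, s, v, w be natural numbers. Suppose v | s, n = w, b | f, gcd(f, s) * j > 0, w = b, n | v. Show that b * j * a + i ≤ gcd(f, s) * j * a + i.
Because n | v and v | s, n | s. n = w, so w | s. Because w = b, b | s. Since b | f, b | gcd(f, s). Then b * j | gcd(f, s) * j. Since gcd(f, s) * j > 0, b * j ≤ gcd(f, s) * j. Then b * j * a ≤ gcd(f, s) * j * a. Then b * j * a + i ≤ gcd(f, s) * j * a + i.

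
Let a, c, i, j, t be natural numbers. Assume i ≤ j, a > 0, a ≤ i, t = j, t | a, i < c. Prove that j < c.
t | a and a > 0, hence t ≤ a. Since t = j, j ≤ a. a ≤ i, so j ≤ i. Since i ≤ j, i = j. i < c, so j < c.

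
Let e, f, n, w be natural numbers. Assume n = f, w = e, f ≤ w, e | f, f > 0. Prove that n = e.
w = e and f ≤ w, thus f ≤ e. Because e | f and f > 0, e ≤ f. f ≤ e, so f = e. Because n = f, n = e.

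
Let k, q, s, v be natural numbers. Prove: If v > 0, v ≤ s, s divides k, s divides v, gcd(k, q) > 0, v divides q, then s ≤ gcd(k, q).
s divides v and v > 0, thus s ≤ v. v ≤ s, so v = s. Since v divides q, s divides q. s divides k, so s divides gcd(k, q). Since gcd(k, q) > 0, s ≤ gcd(k, q).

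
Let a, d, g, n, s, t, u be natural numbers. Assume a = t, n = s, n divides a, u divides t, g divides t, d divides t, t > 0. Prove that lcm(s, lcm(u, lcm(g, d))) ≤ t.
n = s and n divides a, therefore s divides a. a = t, so s divides t. g divides t and d divides t, thus lcm(g, d) divides t. u divides t, so lcm(u, lcm(g, d)) divides t. s divides t, so lcm(s, lcm(u, lcm(g, d))) divides t. Since t > 0, lcm(s, lcm(u, lcm(g, d))) ≤ t.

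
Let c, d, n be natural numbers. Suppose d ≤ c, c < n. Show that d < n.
From d ≤ c and c < n, by transitivity, d < n.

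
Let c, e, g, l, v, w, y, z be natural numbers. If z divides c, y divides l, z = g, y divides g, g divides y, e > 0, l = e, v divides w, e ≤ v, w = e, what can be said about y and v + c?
y divides v + c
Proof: Since w = e and v divides w, v divides e. Because e > 0, v ≤ e. Since e ≤ v, e = v. Since l = e, l = v. Since y divides l, y divides v. Since g divides y and y divides g, g = y. z = g and z divides c, so g divides c. g = y, so y divides c. y divides v, so y divides v + c.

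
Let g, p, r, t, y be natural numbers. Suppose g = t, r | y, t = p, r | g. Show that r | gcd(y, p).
Because g = t and t = p, g = p. Since r | g, r | p. r | y, so r | gcd(y, p).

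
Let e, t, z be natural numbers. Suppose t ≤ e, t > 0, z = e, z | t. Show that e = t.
z | t and t > 0, hence z ≤ t. Since z = e, e ≤ t. Because t ≤ e, t = e. Then e = t.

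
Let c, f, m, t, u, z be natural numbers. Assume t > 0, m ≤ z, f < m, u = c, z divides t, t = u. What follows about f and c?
f < c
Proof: t = u and u = c, thus t = c. Because f < m and m ≤ z, f < z. Because z divides t and t > 0, z ≤ t. Since f < z, f < t. From t = c, f < c.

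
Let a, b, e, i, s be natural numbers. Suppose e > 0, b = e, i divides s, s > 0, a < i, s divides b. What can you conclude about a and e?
a < e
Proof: i divides s and s > 0, hence i ≤ s. b = e and s divides b, therefore s divides e. e > 0, so s ≤ e. i ≤ s, so i ≤ e. Because a < i, a < e.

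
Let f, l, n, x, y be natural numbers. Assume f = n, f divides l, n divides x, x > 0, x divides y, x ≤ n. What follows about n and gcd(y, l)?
n divides gcd(y, l)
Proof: Since n divides x and x > 0, n ≤ x. x ≤ n, so x = n. Since x divides y, n divides y. f = n and f divides l, thus n divides l. n divides y, so n divides gcd(y, l).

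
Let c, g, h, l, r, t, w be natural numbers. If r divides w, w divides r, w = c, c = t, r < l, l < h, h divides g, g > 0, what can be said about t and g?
t < g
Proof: r divides w and w divides r, so r = w. From w = c, r = c. c = t, so r = t. h divides g and g > 0, thus h ≤ g. l < h, so l < g. Since r < l, r < g. Since r = t, t < g.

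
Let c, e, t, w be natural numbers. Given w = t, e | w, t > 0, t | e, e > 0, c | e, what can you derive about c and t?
c ≤ t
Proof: From w = t and e | w, e | t. t > 0, so e ≤ t. t | e and e > 0, therefore t ≤ e. Since e ≤ t, e = t. Because c | e and e > 0, c ≤ e. e = t, so c ≤ t.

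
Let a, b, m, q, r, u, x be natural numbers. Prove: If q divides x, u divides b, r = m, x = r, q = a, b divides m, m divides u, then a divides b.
m divides u and u divides b, hence m divides b. Since b divides m, m = b. Since r = m, r = b. x = r and q divides x, thus q divides r. q = a, so a divides r. Since r = b, a divides b.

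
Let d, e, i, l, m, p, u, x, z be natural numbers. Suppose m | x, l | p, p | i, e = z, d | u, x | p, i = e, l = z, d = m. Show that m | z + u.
From i = e and p | i, p | e. Because e = z, p | z. From l = z and l | p, z | p. p | z, so p = z. Since m | x and x | p, m | p. p = z, so m | z. d = m and d | u, thus m | u. m | z, so m | z + u.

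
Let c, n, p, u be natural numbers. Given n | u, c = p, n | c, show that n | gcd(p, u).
From c = p and n | c, n | p. Since n | u, n | gcd(p, u).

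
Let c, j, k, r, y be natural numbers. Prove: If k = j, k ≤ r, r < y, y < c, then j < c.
k = j and k ≤ r, hence j ≤ r. r < y and y < c, therefore r < c. Since j ≤ r, j < c.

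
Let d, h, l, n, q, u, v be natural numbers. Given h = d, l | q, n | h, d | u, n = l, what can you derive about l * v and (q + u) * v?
l * v | (q + u) * v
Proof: From h = d and n | h, n | d. Since d | u, n | u. Since n = l, l | u. l | q, so l | q + u. Then l * v | (q + u) * v.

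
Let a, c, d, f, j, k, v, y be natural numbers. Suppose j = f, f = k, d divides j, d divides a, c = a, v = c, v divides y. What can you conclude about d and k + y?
d divides k + y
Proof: j = f and f = k, therefore j = k. d divides j, so d divides k. Since v = c and v divides y, c divides y. From c = a, a divides y. d divides a, so d divides y. d divides k, so d divides k + y.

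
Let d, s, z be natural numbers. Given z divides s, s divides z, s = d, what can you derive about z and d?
z = d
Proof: Because z divides s and s divides z, z = s. s = d, so z = d.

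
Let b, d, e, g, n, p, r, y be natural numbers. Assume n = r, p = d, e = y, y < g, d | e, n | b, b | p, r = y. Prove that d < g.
n | b and b | p, hence n | p. p = d, so n | d. Since n = r, r | d. r = y, so y | d. Because e = y and d | e, d | y. y | d, so y = d. y < g, so d < g.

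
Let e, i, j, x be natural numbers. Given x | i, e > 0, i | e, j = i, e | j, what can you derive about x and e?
x ≤ e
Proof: Because j = i and e | j, e | i. Since i | e, i = e. x | i, so x | e. Since e > 0, x ≤ e.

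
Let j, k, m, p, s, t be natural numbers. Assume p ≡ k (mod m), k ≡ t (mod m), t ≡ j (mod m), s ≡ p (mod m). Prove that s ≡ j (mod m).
s ≡ p (mod m) and p ≡ k (mod m), thus s ≡ k (mod m). From k ≡ t (mod m), s ≡ t (mod m). Since t ≡ j (mod m), s ≡ j (mod m).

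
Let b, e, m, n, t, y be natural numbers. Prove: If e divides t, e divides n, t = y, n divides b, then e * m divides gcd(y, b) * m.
t = y and e divides t, therefore e divides y. From e divides n and n divides b, e divides b. From e divides y, e divides gcd(y, b). Then e * m divides gcd(y, b) * m.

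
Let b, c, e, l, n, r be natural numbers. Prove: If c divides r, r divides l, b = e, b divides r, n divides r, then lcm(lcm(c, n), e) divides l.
c divides r and n divides r, therefore lcm(c, n) divides r. b = e and b divides r, thus e divides r. Since lcm(c, n) divides r, lcm(lcm(c, n), e) divides r. Since r divides l, lcm(lcm(c, n), e) divides l.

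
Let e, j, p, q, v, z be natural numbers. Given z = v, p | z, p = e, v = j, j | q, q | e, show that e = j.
z = v and v = j, thus z = j. Because p = e and p | z, e | z. From z = j, e | j. From j | q and q | e, j | e. From e | j, e = j.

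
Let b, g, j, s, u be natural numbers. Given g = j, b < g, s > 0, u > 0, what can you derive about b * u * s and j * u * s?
b * u * s < j * u * s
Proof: g = j and b < g, hence b < j. Since u > 0, by multiplying by a positive, b * u < j * u. Using s > 0 and multiplying by a positive, b * u * s < j * u * s.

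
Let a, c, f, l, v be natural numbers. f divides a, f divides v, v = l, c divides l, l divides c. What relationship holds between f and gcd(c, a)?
f divides gcd(c, a)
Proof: l divides c and c divides l, so l = c. v = l and f divides v, hence f divides l. Because l = c, f divides c. Since f divides a, f divides gcd(c, a).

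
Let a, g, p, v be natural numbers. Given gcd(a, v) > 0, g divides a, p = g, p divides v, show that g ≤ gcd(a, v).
p = g and p divides v, hence g divides v. g divides a, so g divides gcd(a, v). gcd(a, v) > 0, so g ≤ gcd(a, v).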